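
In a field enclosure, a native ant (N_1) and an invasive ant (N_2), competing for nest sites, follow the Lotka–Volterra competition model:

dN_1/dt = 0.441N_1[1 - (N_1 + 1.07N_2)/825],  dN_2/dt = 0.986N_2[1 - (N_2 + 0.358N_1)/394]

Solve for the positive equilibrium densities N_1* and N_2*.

Setting both brackets to zero gives the nullclines N_1 + 1.07N_2 = 825 and 0.358N_1 + N_2 = 394.
Substituting N_2 = 394 - 0.358N_1 into the first: N_1(1 - 1.07·0.358) = 825 - 1.07·394.
So N_1* = 403/0.617 = 654, and then N_2* = 394 - 0.358·654 = 160.

N_1* ≈ 654, N_2* ≈ 160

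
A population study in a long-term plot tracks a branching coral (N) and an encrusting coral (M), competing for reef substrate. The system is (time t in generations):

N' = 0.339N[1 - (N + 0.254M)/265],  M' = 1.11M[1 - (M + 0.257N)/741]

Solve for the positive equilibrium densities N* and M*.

N* ≈ 82.1, M* ≈ 720

Setting both brackets to zero gives the nullclines N + 0.254M = 265 and 0.257N + M = 741.
Substituting M = 741 - 0.257N into the first: N(1 - 0.254·0.257) = 265 - 0.254·741.
So N* = 76.8/0.935 = 82.1, and then M* = 741 - 0.257·82.1 = 720.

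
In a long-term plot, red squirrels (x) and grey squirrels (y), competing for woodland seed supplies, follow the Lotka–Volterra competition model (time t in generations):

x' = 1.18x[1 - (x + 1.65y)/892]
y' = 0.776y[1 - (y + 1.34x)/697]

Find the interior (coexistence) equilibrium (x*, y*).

Setting both brackets to zero gives the nullclines x + 1.65y = 892 and 1.34x + y = 697.
Substituting y = 697 - 1.34x into the first: x(1 - 1.65·1.34) = 892 - 1.65·697.
So x* = -258/-1.21 = 213, and then y* = 697 - 1.34·213 = 411.

x* ≈ 213, y* ≈ 411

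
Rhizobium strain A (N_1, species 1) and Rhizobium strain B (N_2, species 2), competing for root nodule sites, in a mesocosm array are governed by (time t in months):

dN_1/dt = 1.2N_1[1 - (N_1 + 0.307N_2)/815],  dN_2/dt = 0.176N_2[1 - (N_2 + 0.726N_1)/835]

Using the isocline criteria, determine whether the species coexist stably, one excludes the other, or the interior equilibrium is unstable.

stable coexistence

Compare the nullcline intercepts: K1/α12 = 815/0.307 = 2650 > K2 = 835; K2/α21 = 835/0.726 = 1150 > K1 = 815.
Since both inequalities hold, each species can invade when rare, so the interior equilibrium is stable.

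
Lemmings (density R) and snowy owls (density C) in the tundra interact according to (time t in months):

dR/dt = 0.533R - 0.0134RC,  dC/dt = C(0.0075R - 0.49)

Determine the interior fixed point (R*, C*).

R* ≈ 65.3, C* ≈ 39.8

Set dC/dt = 0 with C > 0: 0.0075R - 0.49 = 0, so R* = 0.49/0.0075 = 65.3.
Set dR/dt = 0 with R > 0: 0.533 - 0.0134C = 0, so C* = 0.533/0.0134 = 39.8.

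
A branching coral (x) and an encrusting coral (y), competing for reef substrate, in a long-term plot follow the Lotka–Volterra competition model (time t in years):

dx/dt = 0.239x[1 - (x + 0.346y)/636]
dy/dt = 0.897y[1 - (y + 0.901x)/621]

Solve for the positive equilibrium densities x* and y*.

x* ≈ 612, y* ≈ 69.7

Setting both brackets to zero gives the nullclines x + 0.346y = 636 and 0.901x + y = 621.
Substituting y = 621 - 0.901x into the first: x(1 - 0.346·0.901) = 636 - 0.346·621.
So x* = 421/0.688 = 612, and then y* = 621 - 0.901·612 = 69.7.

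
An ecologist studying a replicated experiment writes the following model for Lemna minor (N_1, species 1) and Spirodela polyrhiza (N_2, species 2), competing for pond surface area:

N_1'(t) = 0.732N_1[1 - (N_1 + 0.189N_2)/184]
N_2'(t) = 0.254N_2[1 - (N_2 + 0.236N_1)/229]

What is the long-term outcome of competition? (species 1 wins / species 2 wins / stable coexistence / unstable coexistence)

stable coexistence

Compare the nullcline intercepts: K1/α12 = 184/0.189 = 974 > K2 = 229; K2/α21 = 229/0.236 = 970 > K1 = 184.
Since both inequalities hold, each species can invade when rare, so the interior equilibrium is stable.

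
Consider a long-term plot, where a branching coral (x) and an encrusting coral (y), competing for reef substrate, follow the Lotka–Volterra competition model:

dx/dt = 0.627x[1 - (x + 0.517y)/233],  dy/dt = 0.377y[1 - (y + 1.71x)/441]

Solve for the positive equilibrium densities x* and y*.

x* ≈ 43.2, y* ≈ 367

Setting both brackets to zero gives the nullclines x + 0.517y = 233 and 1.71x + y = 441.
Substituting y = 441 - 1.71x into the first: x(1 - 0.517·1.71) = 233 - 0.517·441.
So x* = 5/0.116 = 43.2, and then y* = 441 - 1.71·43.2 = 367.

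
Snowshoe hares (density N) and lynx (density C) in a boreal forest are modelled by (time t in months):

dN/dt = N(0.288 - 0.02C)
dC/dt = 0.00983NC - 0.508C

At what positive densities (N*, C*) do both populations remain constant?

Set dC/dt = 0 with C > 0: 0.00983N - 0.508 = 0, so N* = 0.508/0.00983 = 51.7.
Set dN/dt = 0 with N > 0: 0.288 - 0.02C = 0, so C* = 0.288/0.02 = 14.4.

N* ≈ 51.7, C* ≈ 14.4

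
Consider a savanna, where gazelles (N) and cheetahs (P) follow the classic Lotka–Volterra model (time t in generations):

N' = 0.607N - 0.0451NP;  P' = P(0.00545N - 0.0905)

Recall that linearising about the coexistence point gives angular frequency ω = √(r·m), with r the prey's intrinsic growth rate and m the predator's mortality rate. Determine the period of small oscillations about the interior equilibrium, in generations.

Here r = 0.607 and m = 0.0905, so r·m = 0.0549.
ω = √0.0549 = 0.234 per generation, hence T = 2π/ω ≈ 26.8 generations.

T ≈ 26.8 generations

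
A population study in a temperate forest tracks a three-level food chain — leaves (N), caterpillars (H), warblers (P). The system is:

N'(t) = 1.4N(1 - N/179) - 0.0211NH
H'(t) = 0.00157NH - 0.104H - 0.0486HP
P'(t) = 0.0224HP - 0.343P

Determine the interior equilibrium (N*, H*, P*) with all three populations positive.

N* ≈ 138, H* ≈ 15.3, P* ≈ 2.31

From dP/dt = 0: 0.0224H* = 0.343, so H* = 15.3.
From dN/dt = 0: 1.4(1 - N*/179) = 0.0211·15.3, giving N* = 179·(1 - 0.231) = 138.
From dH/dt = 0: 0.00157·138 - 0.104 = 0.0486P*, so P* = 0.112/0.0486 = 2.31.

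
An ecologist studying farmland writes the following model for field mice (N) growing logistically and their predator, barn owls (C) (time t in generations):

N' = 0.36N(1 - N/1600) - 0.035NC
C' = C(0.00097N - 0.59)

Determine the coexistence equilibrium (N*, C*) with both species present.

From dC/dt = 0 with C > 0: 0.00097N* = 0.59, so N* = 608.
Substitute into dN/dt = 0: 0.36(1 - 608/1600) = 0.035C*.
The bracket is 0.62, giving C* = 0.223/0.035 = 6.38.

N* ≈ 608, C* ≈ 6.38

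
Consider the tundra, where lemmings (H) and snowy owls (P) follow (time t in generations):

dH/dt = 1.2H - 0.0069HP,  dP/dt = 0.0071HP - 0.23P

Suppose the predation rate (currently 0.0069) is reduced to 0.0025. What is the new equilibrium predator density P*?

P* ≈ 480

At the interior fixed point, setting dH/dt = 0 with H > 0 fixes P* = (prey growth rate)/(HP coefficient) — independent of the other coefficients.
With the change, P* = 1.2/0.0025 = 480; it rises from 174.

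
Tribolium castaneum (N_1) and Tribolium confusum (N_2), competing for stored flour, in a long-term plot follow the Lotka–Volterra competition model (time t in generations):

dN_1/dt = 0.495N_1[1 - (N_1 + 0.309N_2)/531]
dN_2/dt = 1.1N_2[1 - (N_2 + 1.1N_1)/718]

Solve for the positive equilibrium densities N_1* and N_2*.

N_1* ≈ 468, N_2* ≈ 203

Setting both brackets to zero gives the nullclines N_1 + 0.309N_2 = 531 and 1.1N_1 + N_2 = 718.
Substituting N_2 = 718 - 1.1N_1 into the first: N_1(1 - 0.309·1.1) = 531 - 0.309·718.
So N_1* = 309/0.66 = 468, and then N_2* = 718 - 1.1·468 = 203.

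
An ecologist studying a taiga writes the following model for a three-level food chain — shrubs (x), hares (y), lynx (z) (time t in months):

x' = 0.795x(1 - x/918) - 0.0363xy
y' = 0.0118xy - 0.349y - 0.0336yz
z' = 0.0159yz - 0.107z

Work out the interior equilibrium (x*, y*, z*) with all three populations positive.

x* ≈ 636, y* ≈ 6.73, z* ≈ 213

From dz/dt = 0: 0.0159y* = 0.107, so y* = 6.73.
From dx/dt = 0: 0.795(1 - x*/918) = 0.0363·6.73, giving x* = 918·(1 - 0.307) = 636.
From dy/dt = 0: 0.0118·636 - 0.349 = 0.0336z*, so z* = 7.15/0.0336 = 213.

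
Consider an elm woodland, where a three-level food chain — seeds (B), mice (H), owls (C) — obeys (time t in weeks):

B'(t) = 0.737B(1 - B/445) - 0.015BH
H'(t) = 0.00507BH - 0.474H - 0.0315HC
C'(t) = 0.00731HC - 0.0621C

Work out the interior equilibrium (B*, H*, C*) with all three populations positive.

From dC/dt = 0: 0.00731H* = 0.0621, so H* = 8.5.
From dB/dt = 0: 0.737(1 - B*/445) = 0.015·8.5, giving B* = 445·(1 - 0.173) = 368.
From dH/dt = 0: 0.00507·368 - 0.474 = 0.0315C*, so C* = 1.39/0.0315 = 44.2.

B* ≈ 368, H* ≈ 8.5, C* ≈ 44.2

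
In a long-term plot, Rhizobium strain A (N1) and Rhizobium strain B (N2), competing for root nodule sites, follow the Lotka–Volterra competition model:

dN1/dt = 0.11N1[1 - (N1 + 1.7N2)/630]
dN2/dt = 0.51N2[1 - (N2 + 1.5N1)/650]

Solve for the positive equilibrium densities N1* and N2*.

N1* ≈ 306, N2* ≈ 190

Setting both brackets to zero gives the nullclines N1 + 1.7N2 = 630 and 1.5N1 + N2 = 650.
Substituting N2 = 650 - 1.5N1 into the first: N1(1 - 1.7·1.5) = 630 - 1.7·650.
So N1* = -475/-1.55 = 306, and then N2* = 650 - 1.5·306 = 190.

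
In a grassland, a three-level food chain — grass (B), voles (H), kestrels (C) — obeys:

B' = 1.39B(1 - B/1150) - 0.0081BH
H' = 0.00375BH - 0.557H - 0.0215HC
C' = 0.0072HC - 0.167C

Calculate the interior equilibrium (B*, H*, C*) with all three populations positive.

B* ≈ 995, H* ≈ 23.2, C* ≈ 148

From dC/dt = 0: 0.0072H* = 0.167, so H* = 23.2.
From dB/dt = 0: 1.39(1 - B*/1150) = 0.0081·23.2, giving B* = 1150·(1 - 0.135) = 995.
From dH/dt = 0: 0.00375·995 - 0.557 = 0.0215C*, so C* = 3.17/0.0215 = 148.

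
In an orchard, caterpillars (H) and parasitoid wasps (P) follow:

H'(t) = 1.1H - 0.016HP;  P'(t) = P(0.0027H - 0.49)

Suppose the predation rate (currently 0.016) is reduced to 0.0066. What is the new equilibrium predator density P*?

P* ≈ 167

At the interior fixed point, setting dH/dt = 0 with H > 0 fixes P* = (prey growth rate)/(HP coefficient) — independent of the other coefficients.
With the change, P* = 1.1/0.0066 = 167; it rises from 68.8.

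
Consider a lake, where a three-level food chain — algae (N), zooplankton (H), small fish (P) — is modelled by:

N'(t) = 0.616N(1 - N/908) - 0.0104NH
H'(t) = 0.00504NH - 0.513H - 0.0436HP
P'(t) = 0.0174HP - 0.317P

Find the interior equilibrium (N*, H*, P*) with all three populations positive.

N* ≈ 629, H* ≈ 18.2, P* ≈ 60.9

From dP/dt = 0: 0.0174H* = 0.317, so H* = 18.2.
From dN/dt = 0: 0.616(1 - N*/908) = 0.0104·18.2, giving N* = 908·(1 - 0.308) = 629.
From dH/dt = 0: 0.00504·629 - 0.513 = 0.0436P*, so P* = 2.66/0.0436 = 60.9.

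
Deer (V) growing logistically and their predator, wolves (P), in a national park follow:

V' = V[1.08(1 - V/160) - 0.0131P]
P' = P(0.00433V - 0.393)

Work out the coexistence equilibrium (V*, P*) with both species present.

V* ≈ 90.8, P* ≈ 35.7

From dP/dt = 0 with P > 0: 0.00433V* = 0.393, so V* = 90.8.
Substitute into dV/dt = 0: 1.08(1 - 90.8/160) = 0.0131P*.
The bracket is 0.433, giving P* = 0.467/0.0131 = 35.7.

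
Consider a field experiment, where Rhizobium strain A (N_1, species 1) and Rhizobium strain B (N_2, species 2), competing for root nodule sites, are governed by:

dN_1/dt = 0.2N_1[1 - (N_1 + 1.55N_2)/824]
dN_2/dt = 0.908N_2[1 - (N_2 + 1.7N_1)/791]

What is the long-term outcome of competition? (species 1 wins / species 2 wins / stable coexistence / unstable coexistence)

unstable coexistence (outcome depends on initial conditions)

Compare the nullcline intercepts: K1/α12 = 824/1.55 = 532 < K2 = 791; K2/α21 = 791/1.7 = 465 < K1 = 824.
Since both are reversed, neither can invade when rare; the interior point is a saddle.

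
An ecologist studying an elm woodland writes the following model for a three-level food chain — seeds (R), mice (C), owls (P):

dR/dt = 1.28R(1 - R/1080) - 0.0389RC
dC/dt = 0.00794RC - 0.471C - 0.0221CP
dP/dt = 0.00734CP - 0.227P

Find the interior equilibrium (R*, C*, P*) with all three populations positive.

R* ≈ 64.9, C* ≈ 30.9, P* ≈ 2.02

From dP/dt = 0: 0.00734C* = 0.227, so C* = 30.9.
From dR/dt = 0: 1.28(1 - R*/1080) = 0.0389·30.9, giving R* = 1080·(1 - 0.94) = 64.9.
From dC/dt = 0: 0.00794·64.9 - 0.471 = 0.0221P*, so P* = 0.0446/0.0221 = 2.02.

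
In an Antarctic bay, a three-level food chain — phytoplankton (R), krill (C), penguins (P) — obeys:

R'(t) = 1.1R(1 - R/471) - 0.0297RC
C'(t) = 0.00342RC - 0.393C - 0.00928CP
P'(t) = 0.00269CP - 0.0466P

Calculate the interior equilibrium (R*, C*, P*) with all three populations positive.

R* ≈ 251, C* ≈ 17.3, P* ≈ 50

From dP/dt = 0: 0.00269C* = 0.0466, so C* = 17.3.
From dR/dt = 0: 1.1(1 - R*/471) = 0.0297·17.3, giving R* = 471·(1 - 0.468) = 251.
From dC/dt = 0: 0.00342·251 - 0.393 = 0.00928P*, so P* = 0.464/0.00928 = 50.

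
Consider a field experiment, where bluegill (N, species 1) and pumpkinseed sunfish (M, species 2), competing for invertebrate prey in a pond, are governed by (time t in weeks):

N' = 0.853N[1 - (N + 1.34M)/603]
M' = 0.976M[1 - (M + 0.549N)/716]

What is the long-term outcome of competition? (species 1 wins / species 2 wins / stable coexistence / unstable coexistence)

species 2 excludes species 1

Compare the nullcline intercepts: K1/α12 = 603/1.34 = 450 < K2 = 716; K2/α21 = 716/0.549 = 1300 > K1 = 603.
Since the inequalities point opposite ways, species 2 can invade but species 1 cannot.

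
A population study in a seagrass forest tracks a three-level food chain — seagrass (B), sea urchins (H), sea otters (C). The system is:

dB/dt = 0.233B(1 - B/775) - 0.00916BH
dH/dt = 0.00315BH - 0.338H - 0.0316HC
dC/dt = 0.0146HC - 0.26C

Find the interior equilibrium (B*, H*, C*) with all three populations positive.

B* ≈ 232, H* ≈ 17.8, C* ≈ 12.5

From dC/dt = 0: 0.0146H* = 0.26, so H* = 17.8.
From dB/dt = 0: 0.233(1 - B*/775) = 0.00916·17.8, giving B* = 775·(1 - 0.7) = 232.
From dH/dt = 0: 0.00315·232 - 0.338 = 0.0316C*, so C* = 0.394/0.0316 = 12.5.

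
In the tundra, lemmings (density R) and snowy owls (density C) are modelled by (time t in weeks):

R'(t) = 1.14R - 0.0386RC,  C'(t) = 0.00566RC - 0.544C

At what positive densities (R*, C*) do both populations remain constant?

R* ≈ 96.1, C* ≈ 29.5

Set dC/dt = 0 with C > 0: 0.00566R - 0.544 = 0, so R* = 0.544/0.00566 = 96.1.
Set dR/dt = 0 with R > 0: 1.14 - 0.0386C = 0, so C* = 1.14/0.0386 = 29.5.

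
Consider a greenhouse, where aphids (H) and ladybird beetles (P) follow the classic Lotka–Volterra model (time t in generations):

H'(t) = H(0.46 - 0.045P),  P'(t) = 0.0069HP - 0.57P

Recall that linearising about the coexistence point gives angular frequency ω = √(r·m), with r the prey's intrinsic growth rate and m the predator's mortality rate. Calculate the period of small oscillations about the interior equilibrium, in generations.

T ≈ 12.3 generations

Here r = 0.46 and m = 0.57, so r·m = 0.262.
ω = √0.262 = 0.512 per generation, hence T = 2π/ω ≈ 12.3 generations.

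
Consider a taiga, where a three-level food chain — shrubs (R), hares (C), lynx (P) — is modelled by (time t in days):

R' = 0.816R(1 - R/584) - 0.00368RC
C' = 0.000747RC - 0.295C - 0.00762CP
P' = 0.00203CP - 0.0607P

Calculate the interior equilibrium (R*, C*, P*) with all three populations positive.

R* ≈ 505, C* ≈ 29.9, P* ≈ 10.8

From dP/dt = 0: 0.00203C* = 0.0607, so C* = 29.9.
From dR/dt = 0: 0.816(1 - R*/584) = 0.00368·29.9, giving R* = 584·(1 - 0.135) = 505.
From dC/dt = 0: 0.000747·505 - 0.295 = 0.00762P*, so P* = 0.0824/0.00762 = 10.8.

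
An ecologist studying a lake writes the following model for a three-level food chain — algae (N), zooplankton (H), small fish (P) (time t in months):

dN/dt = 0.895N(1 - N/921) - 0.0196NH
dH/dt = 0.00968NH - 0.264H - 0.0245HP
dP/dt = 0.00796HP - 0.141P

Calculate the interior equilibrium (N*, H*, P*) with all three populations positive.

N* ≈ 564, H* ≈ 17.7, P* ≈ 212

From dP/dt = 0: 0.00796H* = 0.141, so H* = 17.7.
From dN/dt = 0: 0.895(1 - N*/921) = 0.0196·17.7, giving N* = 921·(1 - 0.388) = 564.
From dH/dt = 0: 0.00968·564 - 0.264 = 0.0245P*, so P* = 5.19/0.0245 = 212.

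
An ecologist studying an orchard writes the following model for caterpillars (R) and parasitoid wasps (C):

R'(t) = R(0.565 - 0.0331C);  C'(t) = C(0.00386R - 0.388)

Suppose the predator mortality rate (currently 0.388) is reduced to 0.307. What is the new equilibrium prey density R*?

At the interior fixed point, setting dC/dt = 0 with C > 0 fixes R* = (predator death rate)/(RC coefficient) — independent of the other coefficients.
With the change, R* = 0.307/0.00386 = 79.5; it falls from 101.

R* ≈ 79.5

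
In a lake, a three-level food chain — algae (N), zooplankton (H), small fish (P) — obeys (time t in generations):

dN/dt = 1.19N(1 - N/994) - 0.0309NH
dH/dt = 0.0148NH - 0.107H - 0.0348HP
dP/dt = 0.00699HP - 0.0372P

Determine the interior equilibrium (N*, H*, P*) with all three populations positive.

From dP/dt = 0: 0.00699H* = 0.0372, so H* = 5.32.
From dN/dt = 0: 1.19(1 - N*/994) = 0.0309·5.32, giving N* = 994·(1 - 0.138) = 857.
From dH/dt = 0: 0.0148·857 - 0.107 = 0.0348P*, so P* = 12.6/0.0348 = 361.

N* ≈ 857, H* ≈ 5.32, P* ≈ 361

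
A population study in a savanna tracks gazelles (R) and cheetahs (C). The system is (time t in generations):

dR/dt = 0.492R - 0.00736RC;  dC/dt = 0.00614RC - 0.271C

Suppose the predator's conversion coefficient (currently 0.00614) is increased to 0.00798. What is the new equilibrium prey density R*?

At the interior fixed point, setting dC/dt = 0 with C > 0 fixes R* = (predator death rate)/(RC coefficient) — independent of the other coefficients.
With the change, R* = 0.271/0.00798 = 34; it falls from 44.1.

R* ≈ 34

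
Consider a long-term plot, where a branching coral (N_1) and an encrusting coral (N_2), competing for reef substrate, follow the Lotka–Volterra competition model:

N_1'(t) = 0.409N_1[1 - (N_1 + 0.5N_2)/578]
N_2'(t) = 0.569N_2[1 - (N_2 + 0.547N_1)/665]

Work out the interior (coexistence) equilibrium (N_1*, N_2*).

Setting both brackets to zero gives the nullclines N_1 + 0.5N_2 = 578 and 0.547N_1 + N_2 = 665.
Substituting N_2 = 665 - 0.547N_1 into the first: N_1(1 - 0.5·0.547) = 578 - 0.5·665.
So N_1* = 246/0.726 = 338, and then N_2* = 665 - 0.547·338 = 480.

N_1* ≈ 338, N_2* ≈ 480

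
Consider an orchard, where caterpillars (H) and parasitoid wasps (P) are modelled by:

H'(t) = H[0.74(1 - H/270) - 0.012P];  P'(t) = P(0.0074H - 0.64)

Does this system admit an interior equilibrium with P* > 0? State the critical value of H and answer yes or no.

Threshold H = 86.5; K > 86.5, so yes, the predator persists.

The predator equation gives dP/dt > 0 only when H > 0.64/0.0074 = 86.5.
Without the predator, H → K = 270. Since 270 > 86.5, the predator can invade and persist.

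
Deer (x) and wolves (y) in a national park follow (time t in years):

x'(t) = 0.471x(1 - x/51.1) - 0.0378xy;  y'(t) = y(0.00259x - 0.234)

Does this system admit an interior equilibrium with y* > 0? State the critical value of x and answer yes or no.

Threshold x = 90.3; K < 90.3, so no, the predator goes extinct.

The predator equation gives dy/dt > 0 only when x > 0.234/0.00259 = 90.3.
Without the predator, x → K = 51.1. Since 51.1 < 90.3, the predator cannot invade.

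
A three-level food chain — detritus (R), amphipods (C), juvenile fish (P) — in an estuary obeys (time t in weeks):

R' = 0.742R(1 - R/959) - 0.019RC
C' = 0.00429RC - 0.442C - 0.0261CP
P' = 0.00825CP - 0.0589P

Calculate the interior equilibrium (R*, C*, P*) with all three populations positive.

From dP/dt = 0: 0.00825C* = 0.0589, so C* = 7.14.
From dR/dt = 0: 0.742(1 - R*/959) = 0.019·7.14, giving R* = 959·(1 - 0.183) = 784.
From dC/dt = 0: 0.00429·784 - 0.442 = 0.0261P*, so P* = 2.92/0.0261 = 112.

R* ≈ 784, C* ≈ 7.14, P* ≈ 112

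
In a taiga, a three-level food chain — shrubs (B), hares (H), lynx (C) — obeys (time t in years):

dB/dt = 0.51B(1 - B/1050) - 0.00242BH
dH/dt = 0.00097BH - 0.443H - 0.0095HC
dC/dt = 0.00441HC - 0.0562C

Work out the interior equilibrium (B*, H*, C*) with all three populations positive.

B* ≈ 987, H* ≈ 12.7, C* ≈ 54.1

From dC/dt = 0: 0.00441H* = 0.0562, so H* = 12.7.
From dB/dt = 0: 0.51(1 - B*/1050) = 0.00242·12.7, giving B* = 1050·(1 - 0.0605) = 987.
From dH/dt = 0: 0.00097·987 - 0.443 = 0.0095C*, so C* = 0.514/0.0095 = 54.1.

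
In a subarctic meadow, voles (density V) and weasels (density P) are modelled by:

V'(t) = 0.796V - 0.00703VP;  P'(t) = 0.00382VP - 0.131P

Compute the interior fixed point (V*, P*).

Set dP/dt = 0 with P > 0: 0.00382V - 0.131 = 0, so V* = 0.131/0.00382 = 34.3.
Set dV/dt = 0 with V > 0: 0.796 - 0.00703P = 0, so P* = 0.796/0.00703 = 113.

V* ≈ 34.3, P* ≈ 113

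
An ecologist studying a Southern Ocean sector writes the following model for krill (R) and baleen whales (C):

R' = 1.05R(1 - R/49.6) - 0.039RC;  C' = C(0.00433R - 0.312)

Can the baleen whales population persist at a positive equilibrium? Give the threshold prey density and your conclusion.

Threshold R = 72.1; K < 72.1, so no, the predator goes extinct.

The predator equation gives dC/dt > 0 only when R > 0.312/0.00433 = 72.1.
Without the predator, R → K = 49.6. Since 49.6 < 72.1, the predator cannot invade.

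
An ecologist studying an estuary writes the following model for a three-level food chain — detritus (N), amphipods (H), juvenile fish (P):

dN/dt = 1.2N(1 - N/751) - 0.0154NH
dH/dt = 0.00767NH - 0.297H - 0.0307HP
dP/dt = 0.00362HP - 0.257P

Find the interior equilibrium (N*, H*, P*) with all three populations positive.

N* ≈ 66.8, H* ≈ 71, P* ≈ 7.01

From dP/dt = 0: 0.00362H* = 0.257, so H* = 71.
From dN/dt = 0: 1.2(1 - N*/751) = 0.0154·71, giving N* = 751·(1 - 0.911) = 66.8.
From dH/dt = 0: 0.00767·66.8 - 0.297 = 0.0307P*, so P* = 0.215/0.0307 = 7.01.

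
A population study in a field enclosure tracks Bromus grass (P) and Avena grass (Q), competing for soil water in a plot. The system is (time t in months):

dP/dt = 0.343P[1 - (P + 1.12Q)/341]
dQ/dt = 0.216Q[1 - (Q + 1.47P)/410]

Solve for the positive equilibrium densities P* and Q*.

Setting both brackets to zero gives the nullclines P + 1.12Q = 341 and 1.47P + Q = 410.
Substituting Q = 410 - 1.47P into the first: P(1 - 1.12·1.47) = 341 - 1.12·410.
So P* = -118/-0.646 = 183, and then Q* = 410 - 1.47·183 = 141.

P* ≈ 183, Q* ≈ 141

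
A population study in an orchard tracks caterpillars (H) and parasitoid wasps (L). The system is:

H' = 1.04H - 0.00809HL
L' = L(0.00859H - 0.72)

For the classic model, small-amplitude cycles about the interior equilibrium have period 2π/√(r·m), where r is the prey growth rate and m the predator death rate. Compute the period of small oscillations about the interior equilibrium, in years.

T ≈ 7.26 years

Here r = 1.04 and m = 0.72, so r·m = 0.749.
ω = √0.749 = 0.865 per year, hence T = 2π/ω ≈ 7.26 years.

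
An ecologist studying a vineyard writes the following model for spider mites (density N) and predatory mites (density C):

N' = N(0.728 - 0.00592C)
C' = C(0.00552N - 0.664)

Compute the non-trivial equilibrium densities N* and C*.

Set dC/dt = 0 with C > 0: 0.00552N - 0.664 = 0, so N* = 0.664/0.00552 = 120.
Set dN/dt = 0 with N > 0: 0.728 - 0.00592C = 0, so C* = 0.728/0.00592 = 123.

N* ≈ 120, C* ≈ 123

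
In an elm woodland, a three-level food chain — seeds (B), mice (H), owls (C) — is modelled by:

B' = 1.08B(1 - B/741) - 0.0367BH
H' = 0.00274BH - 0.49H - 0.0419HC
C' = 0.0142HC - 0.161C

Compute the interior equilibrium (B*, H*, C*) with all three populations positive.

From dC/dt = 0: 0.0142H* = 0.161, so H* = 11.3.
From dB/dt = 0: 1.08(1 - B*/741) = 0.0367·11.3, giving B* = 741·(1 - 0.385) = 456.
From dH/dt = 0: 0.00274·456 - 0.49 = 0.0419C*, so C* = 0.758/0.0419 = 18.1.

B* ≈ 456, H* ≈ 11.3, C* ≈ 18.1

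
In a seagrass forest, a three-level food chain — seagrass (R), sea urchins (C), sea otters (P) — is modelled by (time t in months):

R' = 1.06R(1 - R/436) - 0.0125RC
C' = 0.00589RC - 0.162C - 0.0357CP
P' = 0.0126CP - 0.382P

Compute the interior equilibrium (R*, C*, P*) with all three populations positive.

R* ≈ 280, C* ≈ 30.3, P* ≈ 41.7

From dP/dt = 0: 0.0126C* = 0.382, so C* = 30.3.
From dR/dt = 0: 1.06(1 - R*/436) = 0.0125·30.3, giving R* = 436·(1 - 0.358) = 280.
From dC/dt = 0: 0.00589·280 - 0.162 = 0.0357P*, so P* = 1.49/0.0357 = 41.7.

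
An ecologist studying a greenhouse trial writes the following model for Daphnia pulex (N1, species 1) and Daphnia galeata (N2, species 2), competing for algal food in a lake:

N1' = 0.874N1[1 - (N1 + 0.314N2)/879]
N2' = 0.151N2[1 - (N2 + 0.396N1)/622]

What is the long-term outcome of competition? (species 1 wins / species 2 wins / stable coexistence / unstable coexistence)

Compare the nullcline intercepts: K1/α12 = 879/0.314 = 2800 > K2 = 622; K2/α21 = 622/0.396 = 1570 > K1 = 879.
Since both inequalities hold, each species can invade when rare, so the interior equilibrium is stable.

stable coexistence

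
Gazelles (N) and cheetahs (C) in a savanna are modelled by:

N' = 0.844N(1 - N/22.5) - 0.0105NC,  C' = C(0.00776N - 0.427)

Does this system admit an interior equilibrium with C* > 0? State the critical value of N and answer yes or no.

Threshold N = 55; K < 55, so no, the predator goes extinct.

The predator equation gives dC/dt > 0 only when N > 0.427/0.00776 = 55.
Without the predator, N → K = 22.5. Since 22.5 < 55, the predator cannot invade.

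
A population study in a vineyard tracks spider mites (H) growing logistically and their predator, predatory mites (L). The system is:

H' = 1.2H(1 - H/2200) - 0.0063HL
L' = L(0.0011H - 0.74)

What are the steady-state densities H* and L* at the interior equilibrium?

From dL/dt = 0 with L > 0: 0.0011H* = 0.74, so H* = 673.
Substitute into dH/dt = 0: 1.2(1 - 673/2200) = 0.0063L*.
The bracket is 0.694, giving L* = 0.833/0.0063 = 132.

H* ≈ 673, L* ≈ 132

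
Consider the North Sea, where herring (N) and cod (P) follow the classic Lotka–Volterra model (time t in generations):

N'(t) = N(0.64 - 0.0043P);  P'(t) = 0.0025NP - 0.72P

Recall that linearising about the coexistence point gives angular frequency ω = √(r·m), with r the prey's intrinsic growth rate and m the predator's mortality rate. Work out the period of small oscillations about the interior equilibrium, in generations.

Here r = 0.64 and m = 0.72, so r·m = 0.461.
ω = √0.461 = 0.679 per generation, hence T = 2π/ω ≈ 9.26 generations.

T ≈ 9.26 generations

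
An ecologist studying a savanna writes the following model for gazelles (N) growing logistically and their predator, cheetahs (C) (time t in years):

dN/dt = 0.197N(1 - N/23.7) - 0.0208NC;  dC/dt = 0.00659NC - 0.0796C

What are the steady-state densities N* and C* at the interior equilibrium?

From dC/dt = 0 with C > 0: 0.00659N* = 0.0796, so N* = 12.1.
Substitute into dN/dt = 0: 0.197(1 - 12.1/23.7) = 0.0208C*.
The bracket is 0.49, giving C* = 0.0966/0.0208 = 4.64.

N* ≈ 12.1, C* ≈ 4.64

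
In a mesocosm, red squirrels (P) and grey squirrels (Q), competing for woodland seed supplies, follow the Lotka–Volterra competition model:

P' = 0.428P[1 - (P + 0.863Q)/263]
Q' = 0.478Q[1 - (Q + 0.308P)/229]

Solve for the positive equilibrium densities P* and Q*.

P* ≈ 89, Q* ≈ 202

Setting both brackets to zero gives the nullclines P + 0.863Q = 263 and 0.308P + Q = 229.
Substituting Q = 229 - 0.308P into the first: P(1 - 0.863·0.308) = 263 - 0.863·229.
So P* = 65.4/0.734 = 89, and then Q* = 229 - 0.308·89 = 202.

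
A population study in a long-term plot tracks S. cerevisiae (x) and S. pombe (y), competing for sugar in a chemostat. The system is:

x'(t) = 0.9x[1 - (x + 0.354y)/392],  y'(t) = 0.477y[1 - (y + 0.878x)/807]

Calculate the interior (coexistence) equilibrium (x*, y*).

x* ≈ 154, y* ≈ 672

Setting both brackets to zero gives the nullclines x + 0.354y = 392 and 0.878x + y = 807.
Substituting y = 807 - 0.878x into the first: x(1 - 0.354·0.878) = 392 - 0.354·807.
So x* = 106/0.689 = 154, and then y* = 807 - 0.878·154 = 672.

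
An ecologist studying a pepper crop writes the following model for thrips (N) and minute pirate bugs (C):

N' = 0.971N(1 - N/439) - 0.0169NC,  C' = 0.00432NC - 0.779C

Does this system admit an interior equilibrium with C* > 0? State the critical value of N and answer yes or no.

The predator equation gives dC/dt > 0 only when N > 0.779/0.00432 = 180.
Without the predator, N → K = 439. Since 439 > 180, the predator can invade and persist.

Threshold N = 180; K > 180, so yes, the predator persists.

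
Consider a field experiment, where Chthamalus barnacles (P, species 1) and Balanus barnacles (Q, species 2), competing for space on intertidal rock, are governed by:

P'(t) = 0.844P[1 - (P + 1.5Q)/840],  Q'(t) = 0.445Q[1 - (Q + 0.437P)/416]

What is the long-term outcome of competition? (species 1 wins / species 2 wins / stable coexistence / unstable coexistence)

Compare the nullcline intercepts: K1/α12 = 840/1.5 = 560 > K2 = 416; K2/α21 = 416/0.437 = 952 > K1 = 840.
Since both inequalities hold, each species can invade when rare, so the interior equilibrium is stable.

stable coexistence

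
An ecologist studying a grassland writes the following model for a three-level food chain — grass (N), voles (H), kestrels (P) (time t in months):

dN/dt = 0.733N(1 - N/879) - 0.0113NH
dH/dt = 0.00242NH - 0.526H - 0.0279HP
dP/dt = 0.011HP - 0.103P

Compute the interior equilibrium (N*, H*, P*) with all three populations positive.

From dP/dt = 0: 0.011H* = 0.103, so H* = 9.36.
From dN/dt = 0: 0.733(1 - N*/879) = 0.0113·9.36, giving N* = 879·(1 - 0.144) = 752.
From dH/dt = 0: 0.00242·752 - 0.526 = 0.0279P*, so P* = 1.29/0.0279 = 46.4.

N* ≈ 752, H* ≈ 9.36, P* ≈ 46.4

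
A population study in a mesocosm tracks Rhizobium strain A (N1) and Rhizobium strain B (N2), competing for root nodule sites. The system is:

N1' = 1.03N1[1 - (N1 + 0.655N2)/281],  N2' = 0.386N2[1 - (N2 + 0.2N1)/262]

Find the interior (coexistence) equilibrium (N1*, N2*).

Setting both brackets to zero gives the nullclines N1 + 0.655N2 = 281 and 0.2N1 + N2 = 262.
Substituting N2 = 262 - 0.2N1 into the first: N1(1 - 0.655·0.2) = 281 - 0.655·262.
So N1* = 109/0.869 = 126, and then N2* = 262 - 0.2·126 = 237.

N1* ≈ 126, N2* ≈ 237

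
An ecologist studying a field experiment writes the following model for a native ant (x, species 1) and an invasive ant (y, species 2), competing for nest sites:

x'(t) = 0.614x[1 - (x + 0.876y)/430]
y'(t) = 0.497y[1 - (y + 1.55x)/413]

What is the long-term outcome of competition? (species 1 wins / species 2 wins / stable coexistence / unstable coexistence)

Compare the nullcline intercepts: K1/α12 = 430/0.876 = 491 > K2 = 413; K2/α21 = 413/1.55 = 266 < K1 = 430.
Since the inequalities point opposite ways, species 1 can invade but species 2 cannot.

species 1 excludes species 2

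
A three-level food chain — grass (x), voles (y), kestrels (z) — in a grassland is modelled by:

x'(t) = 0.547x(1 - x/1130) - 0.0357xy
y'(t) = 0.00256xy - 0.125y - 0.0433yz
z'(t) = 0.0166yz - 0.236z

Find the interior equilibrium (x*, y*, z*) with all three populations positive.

x* ≈ 81.5, y* ≈ 14.2, z* ≈ 1.93

From dz/dt = 0: 0.0166y* = 0.236, so y* = 14.2.
From dx/dt = 0: 0.547(1 - x*/1130) = 0.0357·14.2, giving x* = 1130·(1 - 0.928) = 81.5.
From dy/dt = 0: 0.00256·81.5 - 0.125 = 0.0433z*, so z* = 0.0837/0.0433 = 1.93.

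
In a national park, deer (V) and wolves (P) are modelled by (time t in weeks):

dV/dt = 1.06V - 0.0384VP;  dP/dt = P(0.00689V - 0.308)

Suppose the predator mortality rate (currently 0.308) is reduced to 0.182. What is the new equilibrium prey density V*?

V* ≈ 26.4

At the interior fixed point, setting dP/dt = 0 with P > 0 fixes V* = (predator death rate)/(VP coefficient) — independent of the other coefficients.
With the change, V* = 0.182/0.00689 = 26.4; it falls from 44.7.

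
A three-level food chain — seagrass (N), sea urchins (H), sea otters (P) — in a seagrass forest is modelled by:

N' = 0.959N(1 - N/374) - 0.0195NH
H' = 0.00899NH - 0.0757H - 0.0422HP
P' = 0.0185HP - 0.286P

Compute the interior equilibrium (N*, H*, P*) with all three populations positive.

From dP/dt = 0: 0.0185H* = 0.286, so H* = 15.5.
From dN/dt = 0: 0.959(1 - N*/374) = 0.0195·15.5, giving N* = 374·(1 - 0.314) = 256.
From dH/dt = 0: 0.00899·256 - 0.0757 = 0.0422P*, so P* = 2.23/0.0422 = 52.8.

N* ≈ 256, H* ≈ 15.5, P* ≈ 52.8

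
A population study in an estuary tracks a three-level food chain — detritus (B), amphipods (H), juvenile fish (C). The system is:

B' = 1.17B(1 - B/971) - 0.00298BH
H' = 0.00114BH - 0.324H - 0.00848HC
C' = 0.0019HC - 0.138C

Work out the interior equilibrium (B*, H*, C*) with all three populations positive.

B* ≈ 791, H* ≈ 72.6, C* ≈ 68.2

From dC/dt = 0: 0.0019H* = 0.138, so H* = 72.6.
From dB/dt = 0: 1.17(1 - B*/971) = 0.00298·72.6, giving B* = 971·(1 - 0.185) = 791.
From dH/dt = 0: 0.00114·791 - 0.324 = 0.00848C*, so C* = 0.578/0.00848 = 68.2.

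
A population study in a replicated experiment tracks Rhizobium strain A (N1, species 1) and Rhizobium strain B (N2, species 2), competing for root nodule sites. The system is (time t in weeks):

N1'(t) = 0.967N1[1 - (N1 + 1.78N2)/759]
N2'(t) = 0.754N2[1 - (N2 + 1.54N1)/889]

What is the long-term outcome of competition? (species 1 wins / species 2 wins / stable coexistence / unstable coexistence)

Compare the nullcline intercepts: K1/α12 = 759/1.78 = 426 < K2 = 889; K2/α21 = 889/1.54 = 577 < K1 = 759.
Since both are reversed, neither can invade when rare; the interior point is a saddle.

unstable coexistence (outcome depends on initial conditions)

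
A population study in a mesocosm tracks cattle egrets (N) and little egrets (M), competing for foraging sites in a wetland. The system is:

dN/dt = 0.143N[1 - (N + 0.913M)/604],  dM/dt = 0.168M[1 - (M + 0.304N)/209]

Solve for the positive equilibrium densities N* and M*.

N* ≈ 572, M* ≈ 35.1

Setting both brackets to zero gives the nullclines N + 0.913M = 604 and 0.304N + M = 209.
Substituting M = 209 - 0.304N into the first: N(1 - 0.913·0.304) = 604 - 0.913·209.
So N* = 413/0.722 = 572, and then M* = 209 - 0.304·572 = 35.1.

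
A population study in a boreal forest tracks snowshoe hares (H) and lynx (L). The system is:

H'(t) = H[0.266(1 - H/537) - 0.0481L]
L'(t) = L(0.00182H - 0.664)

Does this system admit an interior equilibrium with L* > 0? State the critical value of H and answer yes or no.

Threshold H = 365; K > 365, so yes, the predator persists.

The predator equation gives dL/dt > 0 only when H > 0.664/0.00182 = 365.
Without the predator, H → K = 537. Since 537 > 365, the predator can invade and persist.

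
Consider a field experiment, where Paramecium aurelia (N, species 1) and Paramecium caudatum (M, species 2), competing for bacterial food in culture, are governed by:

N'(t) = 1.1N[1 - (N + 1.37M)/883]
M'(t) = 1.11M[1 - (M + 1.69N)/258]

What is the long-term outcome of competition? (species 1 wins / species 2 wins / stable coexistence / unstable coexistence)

Compare the nullcline intercepts: K1/α12 = 883/1.37 = 645 > K2 = 258; K2/α21 = 258/1.69 = 153 < K1 = 883.
Since the inequalities point opposite ways, species 1 can invade but species 2 cannot.

species 1 excludes species 2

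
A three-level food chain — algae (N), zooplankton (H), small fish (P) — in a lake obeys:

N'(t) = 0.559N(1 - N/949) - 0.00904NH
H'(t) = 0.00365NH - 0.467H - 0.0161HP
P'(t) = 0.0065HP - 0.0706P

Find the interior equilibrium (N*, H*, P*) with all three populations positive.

From dP/dt = 0: 0.0065H* = 0.0706, so H* = 10.9.
From dN/dt = 0: 0.559(1 - N*/949) = 0.00904·10.9, giving N* = 949·(1 - 0.176) = 782.
From dH/dt = 0: 0.00365·782 - 0.467 = 0.0161P*, so P* = 2.39/0.0161 = 148.

N* ≈ 782, H* ≈ 10.9, P* ≈ 148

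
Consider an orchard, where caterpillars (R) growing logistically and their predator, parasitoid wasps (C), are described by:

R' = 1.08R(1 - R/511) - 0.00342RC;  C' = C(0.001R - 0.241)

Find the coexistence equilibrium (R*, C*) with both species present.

From dC/dt = 0 with C > 0: 0.001R* = 0.241, so R* = 241.
Substitute into dR/dt = 0: 1.08(1 - 241/511) = 0.00342C*.
The bracket is 0.528, giving C* = 0.571/0.00342 = 167.

R* ≈ 241, C* ≈ 167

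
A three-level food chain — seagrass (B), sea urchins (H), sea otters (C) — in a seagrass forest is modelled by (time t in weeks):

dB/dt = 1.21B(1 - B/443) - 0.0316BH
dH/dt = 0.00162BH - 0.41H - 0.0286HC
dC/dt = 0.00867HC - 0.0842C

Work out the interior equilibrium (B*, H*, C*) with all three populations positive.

B* ≈ 331, H* ≈ 9.71, C* ≈ 4.39

From dC/dt = 0: 0.00867H* = 0.0842, so H* = 9.71.
From dB/dt = 0: 1.21(1 - B*/443) = 0.0316·9.71, giving B* = 443·(1 - 0.254) = 331.
From dH/dt = 0: 0.00162·331 - 0.41 = 0.0286C*, so C* = 0.126/0.0286 = 4.39.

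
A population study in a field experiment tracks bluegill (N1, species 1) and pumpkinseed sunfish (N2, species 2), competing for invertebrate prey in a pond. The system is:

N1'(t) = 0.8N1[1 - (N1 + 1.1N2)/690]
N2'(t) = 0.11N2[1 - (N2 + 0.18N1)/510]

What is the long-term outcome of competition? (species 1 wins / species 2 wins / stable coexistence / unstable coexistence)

stable coexistence

Compare the nullcline intercepts: K1/α12 = 690/1.1 = 627 > K2 = 510; K2/α21 = 510/0.18 = 2830 > K1 = 690.
Since both inequalities hold, each species can invade when rare, so the interior equilibrium is stable.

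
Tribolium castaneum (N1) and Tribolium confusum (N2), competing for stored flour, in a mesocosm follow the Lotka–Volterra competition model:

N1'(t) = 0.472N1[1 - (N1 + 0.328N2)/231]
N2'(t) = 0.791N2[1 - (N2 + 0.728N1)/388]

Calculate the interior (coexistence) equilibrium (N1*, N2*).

Setting both brackets to zero gives the nullclines N1 + 0.328N2 = 231 and 0.728N1 + N2 = 388.
Substituting N2 = 388 - 0.728N1 into the first: N1(1 - 0.328·0.728) = 231 - 0.328·388.
So N1* = 104/0.761 = 136, and then N2* = 388 - 0.728·136 = 289.

N1* ≈ 136, N2* ≈ 289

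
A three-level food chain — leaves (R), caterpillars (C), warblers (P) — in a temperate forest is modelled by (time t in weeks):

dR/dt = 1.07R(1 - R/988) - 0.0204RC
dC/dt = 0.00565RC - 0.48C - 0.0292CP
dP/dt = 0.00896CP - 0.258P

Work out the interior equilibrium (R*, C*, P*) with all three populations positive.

From dP/dt = 0: 0.00896C* = 0.258, so C* = 28.8.
From dR/dt = 0: 1.07(1 - R*/988) = 0.0204·28.8, giving R* = 988·(1 - 0.549) = 446.
From dC/dt = 0: 0.00565·446 - 0.48 = 0.0292P*, so P* = 2.04/0.0292 = 69.8.

R* ≈ 446, C* ≈ 28.8, P* ≈ 69.8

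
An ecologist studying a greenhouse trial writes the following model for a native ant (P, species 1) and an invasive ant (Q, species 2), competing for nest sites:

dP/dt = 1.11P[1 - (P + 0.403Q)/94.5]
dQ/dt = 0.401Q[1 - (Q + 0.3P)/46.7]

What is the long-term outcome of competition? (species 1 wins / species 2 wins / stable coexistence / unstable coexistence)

Compare the nullcline intercepts: K1/α12 = 94.5/0.403 = 234 > K2 = 46.7; K2/α21 = 46.7/0.3 = 156 > K1 = 94.5.
Since both inequalities hold, each species can invade when rare, so the interior equilibrium is stable.

stable coexistence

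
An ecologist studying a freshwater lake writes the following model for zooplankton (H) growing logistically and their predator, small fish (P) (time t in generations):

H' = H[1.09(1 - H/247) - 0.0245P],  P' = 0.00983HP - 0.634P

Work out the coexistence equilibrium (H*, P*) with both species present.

From dP/dt = 0 with P > 0: 0.00983H* = 0.634, so H* = 64.5.
Substitute into dH/dt = 0: 1.09(1 - 64.5/247) = 0.0245P*.
The bracket is 0.739, giving P* = 0.805/0.0245 = 32.9.

H* ≈ 64.5, P* ≈ 32.9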